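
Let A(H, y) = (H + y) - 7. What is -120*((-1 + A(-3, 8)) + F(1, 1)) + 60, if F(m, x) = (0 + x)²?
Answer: 300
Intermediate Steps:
F(m, x) = x²
A(H, y) = -7 + H + y
-120*((-1 + A(-3, 8)) + F(1, 1)) + 60 = -120*((-1 + (-7 - 3 + 8)) + 1²) + 60 = -120*((-1 - 2) + 1) + 60 = -120*(-3 + 1) + 60 = -120*(-2) + 60 = 240 + 60 = 300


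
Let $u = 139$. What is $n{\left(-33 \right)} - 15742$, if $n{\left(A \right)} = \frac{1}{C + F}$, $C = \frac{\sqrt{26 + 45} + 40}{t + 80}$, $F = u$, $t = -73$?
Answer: $- \frac{16152827625}{1026098} - \frac{7 \sqrt{71}}{1026098} \approx -15742.0$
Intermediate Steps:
$F = 139$
$C = \frac{40}{7} + \frac{\sqrt{71}}{7}$ ($C = \frac{\sqrt{26 + 45} + 40}{-73 + 80} = \frac{\sqrt{71} + 40}{7} = \left(40 + \sqrt{71}\right) \frac{1}{7} = \frac{40}{7} + \frac{\sqrt{71}}{7} \approx 6.918$)
$n{\left(A \right)} = \frac{1}{\frac{1013}{7} + \frac{\sqrt{71}}{7}}$ ($n{\left(A \right)} = \frac{1}{\left(\frac{40}{7} + \frac{\sqrt{71}}{7}\right) + 139} = \frac{1}{\frac{1013}{7} + \frac{\sqrt{71}}{7}}$)
$n{\left(-33 \right)} - 15742 = \left(\frac{7091}{1026098} - \frac{7 \sqrt{71}}{1026098}\right) - 15742 = - \frac{16152827625}{1026098} - \frac{7 \sqrt{71}}{1026098}$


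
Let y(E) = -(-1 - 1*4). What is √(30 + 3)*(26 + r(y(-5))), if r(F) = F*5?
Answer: 51*√33 ≈ 292.97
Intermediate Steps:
y(E) = 5 (y(E) = -(-1 - 4) = -1*(-5) = 5)
r(F) = 5*F
√(30 + 3)*(26 + r(y(-5))) = √(30 + 3)*(26 + 5*5) = √33*(26 + 25) = √33*51 = 51*√33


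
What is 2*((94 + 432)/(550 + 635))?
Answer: 1052/1185 ≈ 0.88776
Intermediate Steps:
2*((94 + 432)/(550 + 635)) = 2*(526/1185) = 1052/1185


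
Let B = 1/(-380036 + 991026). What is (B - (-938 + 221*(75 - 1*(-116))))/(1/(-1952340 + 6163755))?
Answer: -21240179127944127/122198 ≈ -1.7382e+11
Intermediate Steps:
B = 1/610990 ≈ 1.6367e-6
(B - (-938 + 221*(75 - 1*(-116))))/(1/(-1952340 + 6163755)) = (1/610990 - (-938 + 221*(75 - 1*(-116))))/(1/(-1952340 + 6163755)) = (1/610990 - (-938 + 221*(75 + 116)))/(1/4211415) = (1/610990 - (-938 + 221*191))/(1/4211415) = (1/610990 - (-938 + 42211))*4211415 = (1/610990 - 1*41273)*4211415 = (1/610990 - 41273)*4211415 = -25217390269/610990*4211415 = -21240179127944127/122198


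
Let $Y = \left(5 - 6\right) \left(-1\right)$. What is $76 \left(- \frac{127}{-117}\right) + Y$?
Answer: $\frac{9769}{117} \approx 83.496$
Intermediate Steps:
$Y = 1$ ($Y = \left(-1\right) \left(-1\right) = 1$)
$76 \left(- \frac{127}{-117}\right) + Y = 76 \left(- \frac{127}{-117}\right) + 1 = 76 \left(\left(-127\right) \left(- \frac{1}{117}\right)\right) + 1 = 76 \cdot \frac{127}{117} + 1 = \frac{9652}{117} + 1 = \frac{9769}{117}$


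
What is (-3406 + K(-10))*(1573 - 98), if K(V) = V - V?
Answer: -5023850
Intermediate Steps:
K(V) = 0
(-3406 + K(-10))*(1573 - 98) = (-3406 + 0)*(1573 - 98) = -3406*1475 = -5023850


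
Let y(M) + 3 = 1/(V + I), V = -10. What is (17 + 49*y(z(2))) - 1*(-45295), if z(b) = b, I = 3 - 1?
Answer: 361271/8 ≈ 45159.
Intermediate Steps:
I = 2
y(M) = -25/8 (y(M) = -3 + 1/(-10 + 2) = -3 + 1/(-8) = -3 - ⅛ = -25/8)
(17 + 49*y(z(2))) - 1*(-45295) = (17 + 49*(-25/8)) - 1*(-45295) = (17 - 1225/8) + 45295 = -1089/8 + 45295 = 361271/8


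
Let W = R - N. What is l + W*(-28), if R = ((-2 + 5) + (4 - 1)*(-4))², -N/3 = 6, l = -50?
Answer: -2822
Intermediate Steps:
N = -18 (N = -3*6 = -18)
R = 81 (R = (3 + 3*(-4))² = (3 - 12)² = (-9)² = 81)
W = 99 (W = 81 - 1*(-18) = 81 + 18 = 99)
l + W*(-28) = -50 + 99*(-28) = -50 - 2772 = -2822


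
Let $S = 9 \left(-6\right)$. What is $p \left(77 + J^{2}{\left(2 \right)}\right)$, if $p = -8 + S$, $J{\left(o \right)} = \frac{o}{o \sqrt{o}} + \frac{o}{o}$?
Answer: $-4867 - 62 \sqrt{2} \approx -4954.7$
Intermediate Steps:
$J{\left(o \right)} = 1 + \frac{1}{\sqrt{o}}$ ($J{\left(o \right)} = \frac{o}{o^{\frac{3}{2}}} + 1 = \frac{1}{\sqrt{o}} + 1 = 1 + \frac{1}{\sqrt{o}}$)
$S = -54$
$p = -62$ ($p = -8 - 54 = -62$)
$p \left(77 + J^{2}{\left(2 \right)}\right) = - 62 \left(77 + \left(1 + \frac{1}{\sqrt{2}}\right)^{2}\right) = - 62 \left(77 + \left(1 + \frac{\sqrt{2}}{2}\right)^{2}\right) = -4774 - 62 \left(1 + \frac{\sqrt{2}}{2}\right)^{2}$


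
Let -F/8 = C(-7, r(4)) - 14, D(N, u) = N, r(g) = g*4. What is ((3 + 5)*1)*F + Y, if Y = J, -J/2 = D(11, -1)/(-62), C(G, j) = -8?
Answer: 43659/31 ≈ 1408.4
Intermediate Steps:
r(g) = 4*g
F = 176 (F = -8*(-8 - 14) = -8*(-22) = 176)
J = 11/31 (J = -22/(-62) = -22*(-1)/62 = -2*(-11/62) = 11/31 ≈ 0.35484)
Y = 11/31 ≈ 0.35484
((3 + 5)*1)*F + Y = ((3 + 5)*1)*176 + 11/31 = (8*1)*176 + 11/31 = 8*176 + 11/31 = 1408 + 11/31 = 43659/31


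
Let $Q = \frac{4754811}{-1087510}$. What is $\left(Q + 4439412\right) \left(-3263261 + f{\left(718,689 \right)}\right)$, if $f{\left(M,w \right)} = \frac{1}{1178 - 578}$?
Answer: $- \frac{3150939678323635266697}{217502000} \approx -1.4487 \cdot 10^{13}$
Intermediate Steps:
$Q = - \frac{4754811}{1087510}$ ($Q = 4754811 \left(- \frac{1}{1087510}\right) = - \frac{4754811}{1087510} \approx -4.3722$)
$f{\left(M,w \right)} = \frac{1}{600}$
$\left(Q + 4439412\right) \left(-3263261 + f{\left(718,689 \right)}\right) = \left(- \frac{4754811}{1087510} + 4439412\right) \left(-3263261 + \frac{1}{600}\right) = \frac{4827900189309}{1087510} \left(- \frac{1957956599}{600}\right) = - \frac{3150939678323635266697}{217502000}$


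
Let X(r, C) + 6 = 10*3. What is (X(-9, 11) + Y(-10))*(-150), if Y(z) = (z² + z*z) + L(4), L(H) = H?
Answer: -34200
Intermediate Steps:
X(r, C) = 24 (X(r, C) = -6 + 10*3 = -6 + 30 = 24)
Y(z) = 4 + 2*z² (Y(z) = (z² + z*z) + 4 = (z² + z²) + 4 = 2*z² + 4 = 4 + 2*z²)
(X(-9, 11) + Y(-10))*(-150) = (24 + (4 + 2*(-10)²))*(-150) = (24 + (4 + 2*100))*(-150) = (24 + (4 + 200))*(-150) = (24 + 204)*(-150) = 228*(-150) = -34200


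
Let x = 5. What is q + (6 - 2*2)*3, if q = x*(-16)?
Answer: -74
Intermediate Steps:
q = -80 (q = 5*(-16) = -80)
q + (6 - 2*2)*3 = -80 + (6 - 2*2)*3 = -80 + (6 - 4)*3 = -80 + 2*3 = -80 + 6 = -74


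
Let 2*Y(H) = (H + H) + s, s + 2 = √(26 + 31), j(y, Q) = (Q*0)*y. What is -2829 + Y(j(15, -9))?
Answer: -2830 + √57/2 ≈ -2826.2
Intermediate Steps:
j(y, Q) = 0 (j(y, Q) = 0*y = 0)
s = -2 + √57 (s = -2 + √(26 + 31) = -2 + √57 ≈ 5.5498)
Y(H) = -1 + H + √57/2 (Y(H) = ((H + H) + (-2 + √57))/2 = (2*H + (-2 + √57))/2 = (-2 + √57 + 2*H)/2 = -1 + H + √57/2)
-2829 + Y(j(15, -9)) = -2829 + (-1 + 0 + √57/2) = -2829 + (-1 + √57/2) = -2830 + √57/2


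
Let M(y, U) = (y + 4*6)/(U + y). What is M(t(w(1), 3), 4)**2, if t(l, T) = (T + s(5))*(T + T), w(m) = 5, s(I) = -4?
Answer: 81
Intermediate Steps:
t(l, T) = 2*T*(-4 + T) (t(l, T) = (T - 4)*(T + T) = (-4 + T)*(2*T) = 2*T*(-4 + T))
M(y, U) = (24 + y)/(U + y) (M(y, U) = (y + 24)/(U + y) = (24 + y)/(U + y))
M(t(w(1), 3), 4)**2 = ((24 + 2*3*(-4 + 3))/(4 + 2*3*(-4 + 3)))**2 = ((24 + 2*3*(-1))/(4 + 2*3*(-1)))**2 = ((24 - 6)/(4 - 6))**2 = (18/(-2))**2 = (-1/2*18)**2 = (-9)**2 = 81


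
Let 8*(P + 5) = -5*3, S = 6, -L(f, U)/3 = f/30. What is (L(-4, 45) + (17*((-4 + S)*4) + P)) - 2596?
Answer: -98659/40 ≈ -2466.5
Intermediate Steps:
L(f, U) = -f/10 (L(f, U) = -3*f/30 = -f/10)
P = -55/8 (P = -5 + (-5*3)/8 = -5 + (1/8)*(-15) = -5 - 15/8 = -55/8 ≈ -6.8750)
(L(-4, 45) + (17*((-4 + S)*4) + P)) - 2596 = (-1/10*(-4) + (17*((-4 + 6)*4) - 55/8)) - 2596 = (2/5 + (17*(2*4) - 55/8)) - 2596 = (2/5 + (17*8 - 55/8)) - 2596 = (2/5 + (136 - 55/8)) - 2596 = (2/5 + 1033/8) - 2596 = 5181/40 - 2596 = -98659/40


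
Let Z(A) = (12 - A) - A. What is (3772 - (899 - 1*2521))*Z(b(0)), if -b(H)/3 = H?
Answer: 64728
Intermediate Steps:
b(H) = -3*H
Z(A) = 12 - 2*A
(3772 - (899 - 1*2521))*Z(b(0)) = (3772 - (899 - 1*2521))*(12 - (-6)*0) = (3772 - (899 - 2521))*(12 - 2*0) = (3772 - 1*(-1622))*(12 + 0) = (3772 + 1622)*12 = 5394*12 = 64728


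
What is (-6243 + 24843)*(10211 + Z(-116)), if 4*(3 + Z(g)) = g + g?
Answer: 188790000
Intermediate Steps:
Z(g) = -3 + g/2 (Z(g) = -3 + (g + g)/4 = -3 + (2*g)/4 = -3 + g/2)
(-6243 + 24843)*(10211 + Z(-116)) = (-6243 + 24843)*(10211 + (-3 + (1/2)*(-116))) = 18600*(10211 + (-3 - 58)) = 18600*(10211 - 61) = 18600*10150 = 188790000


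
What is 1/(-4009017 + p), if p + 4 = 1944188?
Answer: -1/2064833 ≈ -4.8430e-7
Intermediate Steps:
p = 1944184 (p = -4 + 1944188 = 1944184)
1/(-4009017 + p) = 1/(-4009017 + 1944184) = 1/(-2064833) = -1/2064833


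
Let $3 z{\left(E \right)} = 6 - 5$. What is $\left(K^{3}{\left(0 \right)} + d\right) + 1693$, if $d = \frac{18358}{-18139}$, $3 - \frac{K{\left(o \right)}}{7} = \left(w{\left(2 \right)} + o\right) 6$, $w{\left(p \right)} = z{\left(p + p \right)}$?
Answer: $\frac{36912646}{18139} \approx 2035.0$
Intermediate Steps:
$z{\left(E \right)} = \frac{1}{3}$ ($z{\left(E \right)} = \frac{6 - 5}{3} = \frac{1}{3} \cdot 1 = \frac{1}{3}$)
$w{\left(p \right)} = \frac{1}{3}$
$K{\left(o \right)} = 7 - 42 o$ ($K{\left(o \right)} = 21 - 7 \left(\frac{1}{3} + o\right) 6 = 21 - 7 \left(2 + 6 o\right) = 21 - \left(14 + 42 o\right) = 7 - 42 o$)
$d = - \frac{18358}{18139}$ ($d = 18358 \left(- \frac{1}{18139}\right) = - \frac{18358}{18139} \approx -1.0121$)
$\left(K^{3}{\left(0 \right)} + d\right) + 1693 = \left(\left(7 - 0\right)^{3} - \frac{18358}{18139}\right) + 1693 = \left(\left(7 + 0\right)^{3} - \frac{18358}{18139}\right) + 1693 = \left(7^{3} - \frac{18358}{18139}\right) + 1693 = \left(343 - \frac{18358}{18139}\right) + 1693 = \frac{6203319}{18139} + 1693 = \frac{36912646}{18139}$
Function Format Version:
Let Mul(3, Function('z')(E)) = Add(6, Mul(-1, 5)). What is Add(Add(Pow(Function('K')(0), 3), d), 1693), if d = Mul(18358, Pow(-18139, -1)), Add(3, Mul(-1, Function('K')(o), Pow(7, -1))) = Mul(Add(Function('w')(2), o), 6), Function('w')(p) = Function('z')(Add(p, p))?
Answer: Rational(36912646, 18139) ≈ 2035.0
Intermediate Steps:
Function('z')(E) = Rational(1, 3) (Function('z')(E) = Mul(Rational(1, 3), Add(6, Mul(-1, 5))) = Mul(Rational(1, 3), Add(6, -5)) = Mul(Rational(1, 3), 1) = Rational(1, 3))
Function('w')(p) = Rational(1, 3)
Function('K')(o) = Add(7, Mul(-42, o)) (Function('K')(o) = Add(21, Mul(-7, Mul(Add(Rational(1, 3), o), 6))) = Add(21, Mul(-7, Add(2, Mul(6, o)))) = Add(21, Add(-14, Mul(-42, o))) = Add(7, Mul(-42, o)))
d = Rational(-18358, 18139) (d = Mul(18358, Rational(-1, 18139)) = Rational(-18358, 18139) ≈ -1.0121)
Add(Add(Pow(Function('K')(0), 3), d), 1693) = Add(Add(Pow(Add(7, Mul(-42, 0)), 3), Rational(-18358, 18139)), 1693) = Add(Add(Pow(Add(7, 0), 3), Rational(-18358, 18139)), 1693) = Add(Add(Pow(7, 3), Rational(-18358, 18139)), 1693) = Add(Add(343, Rational(-18358, 18139)), 1693) = Add(Rational(6203319, 18139), 1693) = Rational(36912646, 18139)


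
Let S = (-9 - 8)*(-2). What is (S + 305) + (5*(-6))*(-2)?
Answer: 399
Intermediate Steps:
S = 34 (S = -17*(-2) = 34)
(S + 305) + (5*(-6))*(-2) = (34 + 305) + (5*(-6))*(-2) = 339 - 30*(-2) = 339 + 60 = 399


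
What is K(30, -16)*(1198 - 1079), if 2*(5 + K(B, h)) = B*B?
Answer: 52955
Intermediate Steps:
K(B, h) = -5 + B²/2 (K(B, h) = -5 + (B*B)/2 = -5 + B²/2)
K(30, -16)*(1198 - 1079) = (-5 + (½)*30²)*(1198 - 1079) = (-5 + (½)*900)*119 = (-5 + 450)*119 = 445*119 = 52955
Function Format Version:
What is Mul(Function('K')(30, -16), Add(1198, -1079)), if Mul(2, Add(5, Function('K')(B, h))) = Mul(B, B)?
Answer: 52955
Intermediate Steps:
Function('K')(B, h) = Add(-5, Mul(Rational(1, 2), Pow(B, 2))) (Function('K')(B, h) = Add(-5, Mul(Rational(1, 2), Mul(B, B))) = Add(-5, Mul(Rational(1, 2), Pow(B, 2))))
Mul(Function('K')(30, -16), Add(1198, -1079)) = Mul(Add(-5, Mul(Rational(1, 2), Pow(30, 2))), Add(1198, -1079)) = Mul(Add(-5, Mul(Rational(1, 2), 900)), 119) = Mul(Add(-5, 450), 119) = Mul(445, 119) = 52955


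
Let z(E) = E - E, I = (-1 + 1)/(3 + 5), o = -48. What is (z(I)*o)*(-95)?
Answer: 0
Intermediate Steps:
I = 0 (I = 0/8 = 0*(⅛) = 0)
z(E) = 0
(z(I)*o)*(-95) = (0*(-48))*(-95) = 0*(-95) = 0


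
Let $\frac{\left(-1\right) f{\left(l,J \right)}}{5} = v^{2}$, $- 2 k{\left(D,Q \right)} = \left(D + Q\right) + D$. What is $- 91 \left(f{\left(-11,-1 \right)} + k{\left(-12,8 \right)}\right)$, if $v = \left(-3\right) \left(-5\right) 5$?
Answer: $2558647$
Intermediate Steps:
$v = 75$ ($v = 15 \cdot 5 = 75$)
$k{\left(D,Q \right)} = - D - \frac{Q}{2}$ ($k{\left(D,Q \right)} = - \frac{\left(D + Q\right) + D}{2} = - \frac{Q + 2 D}{2} = - D - \frac{Q}{2}$)
$f{\left(l,J \right)} = -28125$ ($f{\left(l,J \right)} = - 5 \cdot 75^{2} = \left(-5\right) 5625 = -28125$)
$- 91 \left(f{\left(-11,-1 \right)} + k{\left(-12,8 \right)}\right) = - 91 \left(-28125 - -8\right) = - 91 \left(-28125 + \left(12 - 4\right)\right) = - 91 \left(-28125 + 8\right) = \left(-91\right) \left(-28117\right) = 2558647$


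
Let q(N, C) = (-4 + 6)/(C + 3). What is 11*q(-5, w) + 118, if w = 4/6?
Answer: 124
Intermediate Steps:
w = ⅔ (w = 4*(⅙) = ⅔ ≈ 0.66667)
q(N, C) = 2/(3 + C)
11*q(-5, w) + 118 = 11*(2/(3 + ⅔)) + 118 = 11*(2/(11/3)) + 118 = 11*(2*(3/11)) + 118 = 11*(6/11) + 118 = 6 + 118 = 124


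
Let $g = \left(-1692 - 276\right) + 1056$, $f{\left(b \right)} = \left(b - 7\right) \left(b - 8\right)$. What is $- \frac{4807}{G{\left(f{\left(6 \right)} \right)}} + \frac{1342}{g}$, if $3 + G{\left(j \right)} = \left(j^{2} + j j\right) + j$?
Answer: $- \frac{2196689}{3192} \approx -688.19$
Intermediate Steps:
$f{\left(b \right)} = \left(-8 + b\right) \left(-7 + b\right)$ ($f{\left(b \right)} = \left(-7 + b\right) \left(-8 + b\right) = \left(-8 + b\right) \left(-7 + b\right)$)
$G{\left(j \right)} = -3 + j + 2 j^{2}$ ($G{\left(j \right)} = -3 + \left(\left(j^{2} + j j\right) + j\right) = -3 + \left(\left(j^{2} + j^{2}\right) + j\right) = -3 + \left(2 j^{2} + j\right) = -3 + \left(j + 2 j^{2}\right) = -3 + j + 2 j^{2}$)
$g = -912$ ($g = -1968 + 1056 = -912$)
$- \frac{4807}{G{\left(f{\left(6 \right)} \right)}} + \frac{1342}{g} = - \frac{4807}{-3 + \left(56 + 6^{2} - 90\right) + 2 \left(56 + 6^{2} - 90\right)^{2}} + \frac{1342}{-912} = - \frac{4807}{-3 + \left(56 + 36 - 90\right) + 2 \left(56 + 36 - 90\right)^{2}} + 1342 \left(- \frac{1}{912}\right) = - \frac{4807}{-3 + 2 + 2 \cdot 2^{2}} - \frac{671}{456} = - \frac{4807}{-3 + 2 + 2 \cdot 4} - \frac{671}{456} = - \frac{4807}{-3 + 2 + 8} - \frac{671}{456} = - \frac{4807}{7} - \frac{671}{456} = - \frac{2196689}{3192}$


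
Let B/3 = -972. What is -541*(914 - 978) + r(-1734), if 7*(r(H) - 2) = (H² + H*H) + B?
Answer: 6252978/7 ≈ 8.9328e+5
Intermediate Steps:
B = -2916 (B = 3*(-972) = -2916)
r(H) = -2902/7 + 2*H²/7 (r(H) = 2 + ((H² + H*H) - 2916)/7 = 2 + ((H² + H²) - 2916)/7 = 2 + (2*H² - 2916)/7 = 2 + (-2916 + 2*H²)/7 = 2 + (-2916/7 + 2*H²/7) = -2902/7 + 2*H²/7)
-541*(914 - 978) + r(-1734) = -541*(914 - 978) + (-2902/7 + (2/7)*(-1734)²) = -541*(-64) + (-2902/7 + (2/7)*3006756) = 34624 + (-2902/7 + 6013512/7) = 34624 + 6010610/7 = 6252978/7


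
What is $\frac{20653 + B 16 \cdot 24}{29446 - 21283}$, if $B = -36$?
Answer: $\frac{6829}{8163} \approx 0.83658$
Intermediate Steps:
$\frac{20653 + B 16 \cdot 24}{29446 - 21283} = \frac{20653 + \left(-36\right) 16 \cdot 24}{29446 - 21283} = \frac{20653 - 13824}{8163} = \left(20653 - 13824\right) \frac{1}{8163} = 6829 \cdot \frac{1}{8163} = \frac{6829}{8163}$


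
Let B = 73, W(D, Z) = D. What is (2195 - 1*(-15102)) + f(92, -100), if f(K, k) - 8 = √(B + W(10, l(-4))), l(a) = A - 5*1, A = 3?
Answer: 17305 + √83 ≈ 17314.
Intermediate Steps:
l(a) = -2 (l(a) = 3 - 5*1 = 3 - 5 = -2)
f(K, k) = 8 + √83 (f(K, k) = 8 + √(73 + 10) = 8 + √83)
(2195 - 1*(-15102)) + f(92, -100) = (2195 - 1*(-15102)) + (8 + √83) = (2195 + 15102) + (8 + √83) = 17297 + (8 + √83) = 17305 + √83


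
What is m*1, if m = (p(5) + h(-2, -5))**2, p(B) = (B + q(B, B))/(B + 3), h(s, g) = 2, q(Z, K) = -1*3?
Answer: 81/16 ≈ 5.0625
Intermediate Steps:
q(Z, K) = -3
p(B) = (-3 + B)/(3 + B) (p(B) = (B - 3)/(B + 3) = (-3 + B)/(3 + B))
m = 81/16 (m = ((-3 + 5)/(3 + 5) + 2)**2 = (2/8 + 2)**2 = ((1/8)*2 + 2)**2 = (1/4 + 2)**2 = (9/4)**2 = 81/16 ≈ 5.0625)
m*1 = (81/16)*1 = 81/16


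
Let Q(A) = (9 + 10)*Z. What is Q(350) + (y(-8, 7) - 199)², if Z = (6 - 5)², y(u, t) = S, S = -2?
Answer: 40420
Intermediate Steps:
y(u, t) = -2
Z = 1 (Z = 1² = 1)
Q(A) = 19 (Q(A) = (9 + 10)*1 = 19*1 = 19)
Q(350) + (y(-8, 7) - 199)² = 19 + (-2 - 199)² = 19 + (-201)² = 19 + 40401 = 40420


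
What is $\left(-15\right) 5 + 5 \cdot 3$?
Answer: $-60$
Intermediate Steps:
$\left(-15\right) 5 + 5 \cdot 3 = -75 + 15 = -60$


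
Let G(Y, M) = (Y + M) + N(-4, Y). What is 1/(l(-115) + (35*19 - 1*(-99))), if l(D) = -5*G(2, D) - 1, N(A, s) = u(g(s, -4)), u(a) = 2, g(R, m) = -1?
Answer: 1/1318 ≈ 0.00075873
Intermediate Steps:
N(A, s) = 2
G(Y, M) = 2 + M + Y (G(Y, M) = (Y + M) + 2 = (M + Y) + 2 = 2 + M + Y)
l(D) = -21 - 5*D (l(D) = -5*(2 + D + 2) - 1 = -5*(4 + D) - 1 = (-20 - 5*D) - 1 = -21 - 5*D)
1/(l(-115) + (35*19 - 1*(-99))) = 1/((-21 - 5*(-115)) + (35*19 - 1*(-99))) = 1/((-21 + 575) + (665 + 99)) = 1/(554 + 764) = 1/1318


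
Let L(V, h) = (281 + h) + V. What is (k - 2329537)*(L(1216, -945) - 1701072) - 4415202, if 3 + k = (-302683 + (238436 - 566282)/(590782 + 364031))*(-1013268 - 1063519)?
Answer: -340218309531396874743942/318271 ≈ -1.0690e+18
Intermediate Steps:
k = 200067961762550312/318271 (k = -3 + (-302683 + (238436 - 566282)/(590782 + 364031))*(-1013268 - 1063519) = -3 + (-302683 - 327846/954813)*(-2076787) = -3 + (-302683 - 327846*1/954813)*(-2076787) = -3 + (-302683 - 109282/318271)*(-2076787) = -3 - 96335330375/318271*(-2076787) = -3 + 200067961763505125/318271 = 200067961762550312/318271 ≈ 6.2861e+11)
L(V, h) = 281 + V + h
(k - 2329537)*(L(1216, -945) - 1701072) - 4415202 = (200067961762550312/318271 - 2329537)*((281 + 1216 - 945) - 1701072) - 4415202 = 200067220338479785*(552 - 1701072)/318271 - 4415202 = (200067220338479785/318271)*(-1700520) - 4415202 = -340218309529991643988200/318271 - 4415202 = -340218309531396874743942/318271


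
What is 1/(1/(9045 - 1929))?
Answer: 7116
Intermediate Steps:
1/(1/(9045 - 1929)) = 1/(1/7116) = 7116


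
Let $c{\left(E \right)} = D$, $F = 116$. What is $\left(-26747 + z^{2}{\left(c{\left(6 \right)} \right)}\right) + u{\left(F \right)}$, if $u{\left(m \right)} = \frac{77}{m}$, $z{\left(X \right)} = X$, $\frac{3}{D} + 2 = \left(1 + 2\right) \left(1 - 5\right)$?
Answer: $- \frac{76012957}{2842} \approx -26746.0$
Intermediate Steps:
$D = - \frac{3}{14}$ ($D = \frac{3}{-2 + \left(1 + 2\right) \left(1 - 5\right)} = \frac{3}{-2 + 3 \left(-4\right)} = \frac{3}{-2 - 12} = \frac{3}{-14} = 3 \left(- \frac{1}{14}\right) = - \frac{3}{14} \approx -0.21429$)
$c{\left(E \right)} = - \frac{3}{14}$
$\left(-26747 + z^{2}{\left(c{\left(6 \right)} \right)}\right) + u{\left(F \right)} = \left(-26747 + \left(- \frac{3}{14}\right)^{2}\right) + \frac{77}{116} = \left(-26747 + \frac{9}{196}\right) + 77 \cdot \frac{1}{116} = - \frac{5242403}{196} + \frac{77}{116} = - \frac{76012957}{2842}$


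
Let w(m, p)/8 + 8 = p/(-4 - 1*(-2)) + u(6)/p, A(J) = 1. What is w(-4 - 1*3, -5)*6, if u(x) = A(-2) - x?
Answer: -216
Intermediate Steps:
u(x) = 1 - x
w(m, p) = -64 - 40/p - 4*p (w(m, p) = -64 + 8*(p/(-4 - 1*(-2)) + (1 - 1*6)/p) = -64 + 8*(p/(-4 + 2) + (1 - 6)/p) = -64 + 8*(p/(-2) - 5/p) = -64 + 8*(p*(-½) - 5/p) = -64 + 8*(-p/2 - 5/p) = -64 + 8*(-5/p - p/2) = -64 + (-40/p - 4*p) = -64 - 40/p - 4*p)
w(-4 - 1*3, -5)*6 = (-64 - 40/(-5) - 4*(-5))*6 = (-64 - 40*(-⅕) + 20)*6 = (-64 + 8 + 20)*6 = -36*6 = -216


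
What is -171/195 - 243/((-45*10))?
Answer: -219/650 ≈ -0.33692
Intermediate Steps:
-171/195 - 243/((-45*10)) = -171*1/195 - 243/(-450) = -57/65 - 243*(-1/450) = -57/65 + 27/50 = -219/650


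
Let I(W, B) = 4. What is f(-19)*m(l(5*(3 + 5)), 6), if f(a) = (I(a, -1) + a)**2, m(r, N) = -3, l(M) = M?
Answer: -675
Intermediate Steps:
f(a) = (4 + a)**2
f(-19)*m(l(5*(3 + 5)), 6) = (4 - 19)**2*(-3) = (-15)**2*(-3) = 225*(-3) = -675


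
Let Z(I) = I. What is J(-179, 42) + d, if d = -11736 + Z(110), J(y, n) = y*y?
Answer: 20415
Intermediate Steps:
J(y, n) = y²
d = -11626 (d = -11736 + 110 = -11626)
J(-179, 42) + d = (-179)² - 11626 = 32041 - 11626 = 20415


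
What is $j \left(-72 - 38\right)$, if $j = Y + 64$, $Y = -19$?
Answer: $-4950$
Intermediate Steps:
$j = 45$ ($j = -19 + 64 = 45$)
$j \left(-72 - 38\right) = 45 \left(-72 - 38\right) = 45 \left(-110\right) = -4950$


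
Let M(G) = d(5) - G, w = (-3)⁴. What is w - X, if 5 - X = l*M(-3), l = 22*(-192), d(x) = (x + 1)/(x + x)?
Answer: -75652/5 ≈ -15130.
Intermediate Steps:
w = 81
d(x) = (1 + x)/(2*x) (d(x) = (1 + x)/((2*x)) = (1 + x)*(1/(2*x)) = (1 + x)/(2*x))
M(G) = ⅗ - G (M(G) = (½)*(1 + 5)/5 - G = (½)*(⅕)*6 - G = ⅗ - G)
l = -4224
X = 76057/5 (X = 5 - (-4224)*(⅗ - 1*(-3)) = 5 - (-4224)*(⅗ + 3) = 5 - (-4224)*18/5 = 5 - 1*(-76032/5) = 5 + 76032/5 = 76057/5 ≈ 15211.)
w - X = 81 - 1*76057/5 = 81 - 76057/5 = -75652/5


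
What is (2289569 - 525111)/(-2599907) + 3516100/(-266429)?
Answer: -9611635783182/692690622103 ≈ -13.876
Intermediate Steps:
(2289569 - 525111)/(-2599907) + 3516100/(-266429) = 1764458*(-1/2599907) + 3516100*(-1/266429) = -1764458/2599907 - 3516100/266429 = -9611635783182/692690622103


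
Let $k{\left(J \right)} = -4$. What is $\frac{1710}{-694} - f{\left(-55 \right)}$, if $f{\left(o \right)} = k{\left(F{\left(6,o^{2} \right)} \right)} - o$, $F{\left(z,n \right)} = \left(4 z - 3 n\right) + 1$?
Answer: $- \frac{18552}{347} \approx -53.464$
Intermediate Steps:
$F{\left(z,n \right)} = 1 - 3 n + 4 z$ ($F{\left(z,n \right)} = \left(- 3 n + 4 z\right) + 1 = 1 - 3 n + 4 z$)
$f{\left(o \right)} = -4 - o$
$\frac{1710}{-694} - f{\left(-55 \right)} = \frac{1710}{-694} - \left(-4 - -55\right) = 1710 \left(- \frac{1}{694}\right) - \left(-4 + 55\right) = - \frac{855}{347} - 51 = - \frac{18552}{347}$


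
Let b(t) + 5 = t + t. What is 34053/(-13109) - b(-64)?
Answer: 1709444/13109 ≈ 130.40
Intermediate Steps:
b(t) = -5 + 2*t (b(t) = -5 + (t + t) = -5 + 2*t)
34053/(-13109) - b(-64) = 34053/(-13109) - (-5 + 2*(-64)) = 34053*(-1/13109) - (-5 - 128) = -34053/13109 - 1*(-133) = -34053/13109 + 133 = 1709444/13109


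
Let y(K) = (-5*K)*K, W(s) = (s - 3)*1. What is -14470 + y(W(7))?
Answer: -14550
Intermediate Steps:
W(s) = -3 + s (W(s) = (-3 + s)*1 = -3 + s)
y(K) = -5*K²
-14470 + y(W(7)) = -14470 - 5*(-3 + 7)² = -14470 - 5*4² = -14470 - 5*16 = -14470 - 80 = -14550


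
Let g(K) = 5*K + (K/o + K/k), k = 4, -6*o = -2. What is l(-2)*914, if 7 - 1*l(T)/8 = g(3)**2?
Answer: -4427873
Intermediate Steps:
o = 1/3 (o = -1/6*(-2) = 1/3 ≈ 0.33333)
g(K) = 33*K/4 (g(K) = 5*K + (K/(1/3) + K/4) = 5*K + (K*3 + K*(1/4)) = 5*K + (3*K + K/4) = 5*K + 13*K/4 = 33*K/4)
l(T) = -9689/2 (l(T) = 56 - 8*((33/4)*3)**2 = 56 - 8*(99/4)**2 = 56 - 8*9801/16 = 56 - 9801/2 = -9689/2)
l(-2)*914 = -9689/2*914 = -4427873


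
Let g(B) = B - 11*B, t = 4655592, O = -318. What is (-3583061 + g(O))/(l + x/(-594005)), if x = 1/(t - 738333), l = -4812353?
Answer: 8329922829915656895/11197726717819140136 ≈ 0.74389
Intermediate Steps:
x = 1/3917259 (x = 1/(4655592 - 738333) = 1/3917259 ≈ 2.5528e-7)
g(B) = -10*B
(-3583061 + g(O))/(l + x/(-594005)) = (-3583061 - 10*(-318))/(-4812353 + (1/3917259)/(-594005)) = (-3583061 + 3180)/(-4812353 + (1/3917259)*(-1/594005)) = -3579881/(-4812353 - 1/2326871432295) = -3579881/(-11197726717819140136/2326871432295) = -3579881*(-2326871432295/11197726717819140136) = 8329922829915656895/11197726717819140136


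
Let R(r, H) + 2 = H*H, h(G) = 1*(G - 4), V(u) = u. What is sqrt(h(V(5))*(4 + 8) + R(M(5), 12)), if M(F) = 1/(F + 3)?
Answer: sqrt(154) ≈ 12.410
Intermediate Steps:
M(F) = 1/(3 + F)
h(G) = -4 + G (h(G) = 1*(-4 + G) = -4 + G)
R(r, H) = -2 + H**2 (R(r, H) = -2 + H*H = -2 + H**2)
sqrt(h(V(5))*(4 + 8) + R(M(5), 12)) = sqrt((-4 + 5)*(4 + 8) + (-2 + 12**2)) = sqrt(1*12 + (-2 + 144)) = sqrt(12 + 142) = sqrt(154)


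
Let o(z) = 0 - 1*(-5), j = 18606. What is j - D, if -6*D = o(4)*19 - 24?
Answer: 111707/6 ≈ 18618.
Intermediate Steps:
o(z) = 5 (o(z) = 0 + 5 = 5)
D = -71/6 (D = -(5*19 - 24)/6 = -(95 - 24)/6 = -⅙*71 = -71/6 ≈ -11.833)
j - D = 18606 - 1*(-71/6) = 18606 + 71/6 = 111707/6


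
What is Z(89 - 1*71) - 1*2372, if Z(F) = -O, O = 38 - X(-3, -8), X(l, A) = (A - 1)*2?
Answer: -2428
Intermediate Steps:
X(l, A) = -2 + 2*A (X(l, A) = (-1 + A)*2 = -2 + 2*A)
O = 56 (O = 38 - (-2 + 2*(-8)) = 38 - (-2 - 16) = 38 - 1*(-18) = 38 + 18 = 56)
Z(F) = -56 (Z(F) = -1*56 = -56)
Z(89 - 1*71) - 1*2372 = -56 - 1*2372 = -56 - 2372 = -2428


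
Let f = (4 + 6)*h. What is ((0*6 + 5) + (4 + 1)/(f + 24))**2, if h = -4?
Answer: 5625/256 ≈ 21.973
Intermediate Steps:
f = -40 (f = (4 + 6)*(-4) = 10*(-4) = -40)
((0*6 + 5) + (4 + 1)/(f + 24))**2 = ((0*6 + 5) + (4 + 1)/(-40 + 24))**2 = ((0 + 5) + 5/(-16))**2 = (5 + 5*(-1/16))**2 = (5 - 5/16)**2 = (75/16)**2 = 5625/256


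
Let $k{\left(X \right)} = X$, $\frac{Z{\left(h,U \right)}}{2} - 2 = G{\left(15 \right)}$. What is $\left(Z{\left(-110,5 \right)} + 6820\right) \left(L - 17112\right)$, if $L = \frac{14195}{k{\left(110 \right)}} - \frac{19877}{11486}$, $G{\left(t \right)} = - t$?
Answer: $- \frac{7289782033734}{63173} \approx -1.1539 \cdot 10^{8}$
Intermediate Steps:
$Z{\left(h,U \right)} = -26$ ($Z{\left(h,U \right)} = 4 + 2 \left(\left(-1\right) 15\right) = 4 + 2 \left(-15\right) = 4 - 30 = -26$)
$L = \frac{8042865}{63173}$ ($L = \frac{14195}{110} - \frac{19877}{11486} = 14195 \cdot \frac{1}{110} - \frac{19877}{11486} = \frac{2839}{22} - \frac{19877}{11486} = \frac{8042865}{63173} \approx 127.31$)
$\left(Z{\left(-110,5 \right)} + 6820\right) \left(L - 17112\right) = \left(-26 + 6820\right) \left(\frac{8042865}{63173} - 17112\right) = 6794 \left(- \frac{1072973511}{63173}\right) = - \frac{7289782033734}{63173}$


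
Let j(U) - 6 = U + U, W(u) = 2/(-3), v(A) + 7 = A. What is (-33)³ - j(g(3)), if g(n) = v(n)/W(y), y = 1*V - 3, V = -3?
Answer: -35955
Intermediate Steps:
v(A) = -7 + A
y = -6 (y = 1*(-3) - 3 = -3 - 3 = -6)
W(u) = -⅔ (W(u) = 2*(-⅓) = -⅔)
g(n) = 21/2 - 3*n/2 (g(n) = (-7 + n)/(-⅔) = (-7 + n)*(-3/2) = 21/2 - 3*n/2)
j(U) = 6 + 2*U (j(U) = 6 + (U + U) = 6 + 2*U)
(-33)³ - j(g(3)) = (-33)³ - (6 + 2*(21/2 - 3/2*3)) = -35937 - (6 + 2*(21/2 - 9/2)) = -35937 - (6 + 2*6) = -35937 - (6 + 12) = -35937 - 1*18 = -35937 - 18 = -35955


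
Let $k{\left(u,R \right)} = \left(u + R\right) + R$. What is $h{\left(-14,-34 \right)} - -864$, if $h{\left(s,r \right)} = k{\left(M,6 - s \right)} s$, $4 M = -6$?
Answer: $325$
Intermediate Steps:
$M = - \frac{3}{2}$ ($M = \frac{1}{4} \left(-6\right) = - \frac{3}{2} \approx -1.5$)
$k{\left(u,R \right)} = u + 2 R$ ($k{\left(u,R \right)} = \left(R + u\right) + R = u + 2 R$)
$h{\left(s,r \right)} = s \left(\frac{21}{2} - 2 s\right)$ ($h{\left(s,r \right)} = \left(- \frac{3}{2} + 2 \left(6 - s\right)\right) s = \left(- \frac{3}{2} - \left(-12 + 2 s\right)\right) s = \left(\frac{21}{2} - 2 s\right) s = s \left(\frac{21}{2} - 2 s\right)$)
$h{\left(-14,-34 \right)} - -864 = \frac{1}{2} \left(-14\right) \left(21 - -56\right) - -864 = \frac{1}{2} \left(-14\right) \left(21 + 56\right) + 864 = \frac{1}{2} \left(-14\right) 77 + 864 = -539 + 864 = 325$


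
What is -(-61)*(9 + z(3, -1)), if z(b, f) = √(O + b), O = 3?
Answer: 549 + 61*√6 ≈ 698.42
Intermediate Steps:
z(b, f) = √(3 + b)
-(-61)*(9 + z(3, -1)) = -(-61)*(9 + √(3 + 3)) = -(-61)*(9 + √6) = -(-549 - 61*√6) = 549 + 61*√6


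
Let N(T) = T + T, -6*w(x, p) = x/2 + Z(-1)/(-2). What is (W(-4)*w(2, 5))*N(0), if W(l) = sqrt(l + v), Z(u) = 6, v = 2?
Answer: 0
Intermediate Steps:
w(x, p) = 1/2 - x/12 (w(x, p) = -(x/2 + 6/(-2))/6 = -(x*(1/2) + 6*(-1/2))/6 = -(x/2 - 3)/6 = -(-3 + x/2)/6 = 1/2 - x/12)
N(T) = 2*T
W(l) = sqrt(2 + l) (W(l) = sqrt(l + 2) = sqrt(2 + l))
(W(-4)*w(2, 5))*N(0) = (sqrt(2 - 4)*(1/2 - 1/12*2))*(2*0) = (sqrt(-2)*(1/2 - 1/6))*0 = ((I*sqrt(2))*(1/3))*0 = (I*sqrt(2)/3)*0 = 0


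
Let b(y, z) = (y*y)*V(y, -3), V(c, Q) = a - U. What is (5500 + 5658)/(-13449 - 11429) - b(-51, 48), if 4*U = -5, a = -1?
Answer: -4625165/7108 ≈ -650.70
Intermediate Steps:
U = -5/4 (U = (¼)*(-5) = -5/4 ≈ -1.2500)
V(c, Q) = ¼ (V(c, Q) = -1 - 1*(-5/4) = -1 + 5/4 = ¼)
b(y, z) = y²/4 (b(y, z) = (y*y)*(¼) = y²*(¼) = y²/4)
(5500 + 5658)/(-13449 - 11429) - b(-51, 48) = (5500 + 5658)/(-13449 - 11429) - (-51)²/4 = 11158/(-24878) - 2601/4 = 11158*(-1/24878) - 1*2601/4 = -797/1777 - 2601/4 = -4625165/7108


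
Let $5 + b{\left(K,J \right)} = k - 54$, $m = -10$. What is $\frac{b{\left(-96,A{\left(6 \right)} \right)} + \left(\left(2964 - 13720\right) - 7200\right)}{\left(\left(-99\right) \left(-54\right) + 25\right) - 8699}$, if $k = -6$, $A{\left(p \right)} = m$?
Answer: $\frac{18021}{3328} \approx 5.415$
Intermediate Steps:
$A{\left(p \right)} = -10$
$b{\left(K,J \right)} = -65$ ($b{\left(K,J \right)} = -5 - 60 = -65$)
$\frac{b{\left(-96,A{\left(6 \right)} \right)} + \left(\left(2964 - 13720\right) - 7200\right)}{\left(\left(-99\right) \left(-54\right) + 25\right) - 8699} = \frac{-65 + \left(\left(2964 - 13720\right) - 7200\right)}{\left(\left(-99\right) \left(-54\right) + 25\right) - 8699} = \frac{-65 - 17956}{\left(5346 + 25\right) - 8699} = \frac{-65 - 17956}{5371 - 8699} = - \frac{18021}{-3328} = \left(-18021\right) \left(- \frac{1}{3328}\right) = \frac{18021}{3328}$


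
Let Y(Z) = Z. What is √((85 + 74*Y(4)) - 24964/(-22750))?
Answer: √1977592435/2275 ≈ 19.547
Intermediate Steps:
√((85 + 74*Y(4)) - 24964/(-22750)) = √((85 + 74*4) - 24964/(-22750)) = √((85 + 296) - 24964*(-1/22750)) = √(381 + 12482/11375) = √(4346357/11375) = √1977592435/2275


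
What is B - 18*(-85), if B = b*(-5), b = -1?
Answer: 1535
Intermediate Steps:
B = 5 (B = -1*(-5) = 5)
B - 18*(-85) = 5 - 18*(-85) = 5 + 1530 = 1535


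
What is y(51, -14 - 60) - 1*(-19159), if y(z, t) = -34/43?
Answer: 823803/43 ≈ 19158.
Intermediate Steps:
y(z, t) = -34/43 (y(z, t) = -34*1/43 = -34/43)
y(51, -14 - 60) - 1*(-19159) = -34/43 - 1*(-19159) = -34/43 + 19159 = 823803/43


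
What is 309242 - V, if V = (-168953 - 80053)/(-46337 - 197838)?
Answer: 75508916344/244175 ≈ 3.0924e+5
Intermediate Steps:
V = 249006/244175 (V = -249006/(-244175) = -249006*(-1/244175) = 249006/244175 ≈ 1.0198)
309242 - V = 309242 - 1*249006/244175 = 309242 - 249006/244175 = 75508916344/244175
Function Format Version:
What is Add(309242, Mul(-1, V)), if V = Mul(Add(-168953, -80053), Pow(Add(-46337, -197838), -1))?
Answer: Rational(75508916344, 244175) ≈ 3.0924e+5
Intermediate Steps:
V = Rational(249006, 244175) (V = Mul(-249006, Pow(-244175, -1)) = Mul(-249006, Rational(-1, 244175)) = Rational(249006, 244175) ≈ 1.0198)
Add(309242, Mul(-1, V)) = Add(309242, Mul(-1, Rational(249006, 244175))) = Add(309242, Rational(-249006, 244175)) = Rational(75508916344, 244175)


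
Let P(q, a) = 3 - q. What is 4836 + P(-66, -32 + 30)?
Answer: 4905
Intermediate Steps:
4836 + P(-66, -32 + 30) = 4836 + (3 - 1*(-66)) = 4836 + (3 + 66) = 4836 + 69 = 4905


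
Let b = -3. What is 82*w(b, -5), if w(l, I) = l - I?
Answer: 164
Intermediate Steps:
82*w(b, -5) = 82*(-3 - 1*(-5)) = 82*(-3 + 5) = 82*2 = 164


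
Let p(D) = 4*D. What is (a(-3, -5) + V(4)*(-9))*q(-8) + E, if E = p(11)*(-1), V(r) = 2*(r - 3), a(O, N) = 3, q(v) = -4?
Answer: 16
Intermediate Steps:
V(r) = -6 + 2*r (V(r) = 2*(-3 + r) = -6 + 2*r)
E = -44 (E = (4*11)*(-1) = 44*(-1) = -44)
(a(-3, -5) + V(4)*(-9))*q(-8) + E = (3 + (-6 + 2*4)*(-9))*(-4) - 44 = (3 + (-6 + 8)*(-9))*(-4) - 44 = (3 + 2*(-9))*(-4) - 44 = (3 - 18)*(-4) - 44 = -15*(-4) - 44 = 60 - 44 = 16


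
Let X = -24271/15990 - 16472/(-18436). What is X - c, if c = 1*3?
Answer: -20547073/5669070 ≈ -3.6244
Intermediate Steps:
X = -3539863/5669070 (X = -24271*1/15990 - 16472*(-1/18436) = -1867/1230 + 4118/4609 = -3539863/5669070 ≈ -0.62442)
c = 3
X - c = -3539863/5669070 - 1*3 = -3539863/5669070 - 3 = -20547073/5669070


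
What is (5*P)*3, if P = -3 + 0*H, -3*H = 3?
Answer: -45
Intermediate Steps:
H = -1 (H = -⅓*3 = -1)
P = -3 (P = -3 + 0*(-1) = -3 + 0 = -3)
(5*P)*3 = (5*(-3))*3 = -15*3 = -45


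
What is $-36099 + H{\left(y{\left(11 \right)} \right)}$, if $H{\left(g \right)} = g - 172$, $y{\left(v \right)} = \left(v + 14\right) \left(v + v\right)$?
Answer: $-35721$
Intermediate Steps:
$y{\left(v \right)} = 2 v \left(14 + v\right)$ ($y{\left(v \right)} = \left(14 + v\right) 2 v = 2 v \left(14 + v\right)$)
$H{\left(g \right)} = -172 + g$
$-36099 + H{\left(y{\left(11 \right)} \right)} = -36099 - \left(172 - 22 \left(14 + 11\right)\right) = -36099 - \left(172 - 550\right) = -36099 + \left(-172 + 550\right) = -36099 + 378 = -35721$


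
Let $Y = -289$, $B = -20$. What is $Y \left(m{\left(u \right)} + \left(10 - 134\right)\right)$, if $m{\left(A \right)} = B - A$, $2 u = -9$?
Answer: $\frac{80631}{2} \approx 40316.0$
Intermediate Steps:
$u = - \frac{9}{2}$ ($u = \frac{1}{2} \left(-9\right) = - \frac{9}{2} \approx -4.5$)
$m{\left(A \right)} = -20 - A$
$Y \left(m{\left(u \right)} + \left(10 - 134\right)\right) = - 289 \left(\left(-20 - - \frac{9}{2}\right) + \left(10 - 134\right)\right) = - 289 \left(\left(-20 + \frac{9}{2}\right) + \left(10 - 134\right)\right) = - 289 \left(- \frac{31}{2} - 124\right) = \left(-289\right) \left(- \frac{279}{2}\right) = \frac{80631}{2}$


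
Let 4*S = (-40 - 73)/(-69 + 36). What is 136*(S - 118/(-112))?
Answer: 59993/231 ≈ 259.71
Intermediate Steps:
S = 113/132 (S = ((-40 - 73)/(-69 + 36))/4 = (-113/(-33))/4 = (-113*(-1/33))/4 = (¼)*(113/33) = 113/132 ≈ 0.85606)
136*(S - 118/(-112)) = 136*(113/132 - 118/(-112)) = 136*(113/132 - 118*(-1/112)) = 136*(113/132 + 59/56) = 136*(3529/1848) = 59993/231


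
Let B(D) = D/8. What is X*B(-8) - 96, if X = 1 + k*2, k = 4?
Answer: -105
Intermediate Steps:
X = 9 (X = 1 + 4*2 = 1 + 8 = 9)
B(D) = D/8 (B(D) = D*(⅛) = D/8)
X*B(-8) - 96 = 9*((⅛)*(-8)) - 96 = 9*(-1) - 96 = -9 - 96 = -105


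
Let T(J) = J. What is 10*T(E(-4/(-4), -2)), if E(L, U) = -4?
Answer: -40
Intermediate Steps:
10*T(E(-4/(-4), -2)) = 10*(-4) = -40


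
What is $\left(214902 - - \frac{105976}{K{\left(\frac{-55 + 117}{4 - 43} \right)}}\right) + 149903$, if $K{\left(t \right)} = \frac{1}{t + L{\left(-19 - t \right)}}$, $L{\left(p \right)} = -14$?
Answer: $- \frac{3862001}{3} \approx -1.2873 \cdot 10^{6}$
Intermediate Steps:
$K{\left(t \right)} = \frac{1}{-14 + t}$ ($K{\left(t \right)} = \frac{1}{t - 14} = \frac{1}{-14 + t}$)
$\left(214902 - - \frac{105976}{K{\left(\frac{-55 + 117}{4 - 43} \right)}}\right) + 149903 = \left(214902 - - \frac{105976}{\frac{1}{-14 + \frac{-55 + 117}{4 - 43}}}\right) + 149903 = \left(214902 - - \frac{105976}{\frac{1}{-14 + \frac{62}{-39}}}\right) + 149903 = \left(214902 - - \frac{105976}{\frac{1}{-14 + 62 \left(- \frac{1}{39}\right)}}\right) + 149903 = \left(214902 - - \frac{105976}{\frac{1}{-14 - \frac{62}{39}}}\right) + 149903 = \left(214902 - - \frac{105976}{\frac{1}{- \frac{608}{39}}}\right) + 149903 = \left(214902 - - \frac{105976}{- \frac{39}{608}}\right) + 149903 = \left(214902 - \left(-105976\right) \left(- \frac{608}{39}\right)\right) + 149903 = \left(214902 - \frac{4956416}{3}\right) + 149903 = - \frac{4311710}{3} + 149903 = - \frac{3862001}{3}$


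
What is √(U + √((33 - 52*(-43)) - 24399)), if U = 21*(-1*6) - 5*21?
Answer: √(-231 + I*√22130) ≈ 4.6774 + 15.902*I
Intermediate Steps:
U = -231 (U = 21*(-6) - 105 = -126 - 105 = -231)
√(U + √((33 - 52*(-43)) - 24399)) = √(-231 + √((33 - 52*(-43)) - 24399)) = √(-231 + √((33 + 2236) - 24399)) = √(-231 + √(2269 - 24399)) = √(-231 + √(-22130)) = √(-231 + I*√22130)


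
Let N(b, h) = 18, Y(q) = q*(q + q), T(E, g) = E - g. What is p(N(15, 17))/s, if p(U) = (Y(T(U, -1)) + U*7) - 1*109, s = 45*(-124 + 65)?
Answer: -739/2655 ≈ -0.27834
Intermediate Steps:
Y(q) = 2*q² (Y(q) = q*(2*q) = 2*q²)
s = -2655 (s = 45*(-59) = -2655)
p(U) = -109 + 2*(1 + U)² + 7*U (p(U) = (2*(U - 1*(-1))² + U*7) - 1*109 = (2*(U + 1)² + 7*U) - 109 = (2*(1 + U)² + 7*U) - 109 = -109 + 2*(1 + U)² + 7*U)
p(N(15, 17))/s = (-107 + 2*18² + 11*18)/(-2655) = (-107 + 2*324 + 198)*(-1/2655) = (-107 + 648 + 198)*(-1/2655) = 739*(-1/2655) = -739/2655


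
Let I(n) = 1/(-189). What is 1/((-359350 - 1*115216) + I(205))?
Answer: -189/89692975 ≈ -2.1072e-6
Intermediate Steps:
I(n) = -1/189
1/((-359350 - 1*115216) + I(205)) = 1/((-359350 - 1*115216) - 1/189) = 1/((-359350 - 115216) - 1/189) = 1/(-474566 - 1/189) = 1/(-89692975/189) = -189/89692975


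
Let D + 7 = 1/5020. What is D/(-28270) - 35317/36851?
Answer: -5010731274511/5229724405400 ≈ -0.95813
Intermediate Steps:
D = -35139/5020 (D = -7 + 1/5020 = -35139/5020 ≈ -6.9998)
D/(-28270) - 35317/36851 = -35139/5020/(-28270) - 35317/36851 = -35139/5020*(-1/28270) - 35317*1/36851 = 35139/141915400 - 35317/36851 = -5010731274511/5229724405400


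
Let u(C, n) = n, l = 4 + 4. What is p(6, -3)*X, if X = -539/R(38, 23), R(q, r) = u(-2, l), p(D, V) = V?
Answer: 1617/8 ≈ 202.13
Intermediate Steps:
l = 8
R(q, r) = 8
X = -539/8 ≈ -67.375
p(6, -3)*X = -3*(-539/8) = 1617/8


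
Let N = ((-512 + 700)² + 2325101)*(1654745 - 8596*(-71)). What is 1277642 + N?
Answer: 5346553189787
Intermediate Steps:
N = 5346551912145 (N = (188² + 2325101)*(1654745 + 610316) = (35344 + 2325101)*2265061 = 2360445*2265061 = 5346551912145)
1277642 + N = 1277642 + 5346551912145 = 5346553189787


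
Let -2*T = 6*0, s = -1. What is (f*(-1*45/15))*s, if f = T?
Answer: 0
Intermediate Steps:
T = 0 (T = -3*0 = -1/2*0 = 0)
f = 0
(f*(-1*45/15))*s = (0*(-1*45/15))*(-1) = (0*(-45*1/15))*(-1) = (0*(-3))*(-1) = 0*(-1) = 0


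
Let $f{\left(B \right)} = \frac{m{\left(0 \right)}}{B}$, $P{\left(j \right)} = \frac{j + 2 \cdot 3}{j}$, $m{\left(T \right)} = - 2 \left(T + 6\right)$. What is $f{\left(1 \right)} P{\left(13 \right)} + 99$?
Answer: $\frac{1059}{13} \approx 81.462$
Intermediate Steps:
$m{\left(T \right)} = -12 - 2 T$ ($m{\left(T \right)} = - 2 \left(6 + T\right) = -12 - 2 T$)
$P{\left(j \right)} = \frac{6 + j}{j}$ ($P{\left(j \right)} = \frac{j + 6}{j} = \frac{6 + j}{j}$)
$f{\left(B \right)} = - \frac{12}{B}$ ($f{\left(B \right)} = \frac{-12 - 0}{B} = \frac{-12 + 0}{B} = - \frac{12}{B}$)
$f{\left(1 \right)} P{\left(13 \right)} + 99 = - \frac{12}{1} \frac{6 + 13}{13} + 99 = \left(-12\right) 1 \cdot \frac{1}{13} \cdot 19 + 99 = \left(-12\right) \frac{19}{13} + 99 = - \frac{228}{13} + 99 = \frac{1059}{13}$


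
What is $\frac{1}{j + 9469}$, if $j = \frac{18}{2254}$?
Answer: $\frac{1127}{10671572} \approx 0.00010561$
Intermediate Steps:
$j = \frac{9}{1127}$ ($j = 18 \cdot \frac{1}{2254} = \frac{9}{1127} \approx 0.0079858$)
$\frac{1}{j + 9469} = \frac{1}{\frac{9}{1127} + 9469} = \frac{1}{\frac{10671572}{1127}} = \frac{1127}{10671572}$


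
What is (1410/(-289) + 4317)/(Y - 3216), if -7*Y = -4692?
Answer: -969269/572220 ≈ -1.6939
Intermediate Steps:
Y = 4692/7 (Y = -⅐*(-4692) = 4692/7 ≈ 670.29)
(1410/(-289) + 4317)/(Y - 3216) = (1410/(-289) + 4317)/(4692/7 - 3216) = (1410*(-1/289) + 4317)/(-17820/7) = (-1410/289 + 4317)*(-7/17820) = (1246203/289)*(-7/17820) = -969269/572220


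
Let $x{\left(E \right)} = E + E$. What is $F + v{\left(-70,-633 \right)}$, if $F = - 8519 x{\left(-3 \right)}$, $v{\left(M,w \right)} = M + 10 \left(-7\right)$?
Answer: $50974$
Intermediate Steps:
$v{\left(M,w \right)} = -70 + M$ ($v{\left(M,w \right)} = M - 70 = -70 + M$)
$x{\left(E \right)} = 2 E$
$F = 51114$ ($F = - 8519 \cdot 2 \left(-3\right) = \left(-8519\right) \left(-6\right) = 51114$)
$F + v{\left(-70,-633 \right)} = 51114 - 140 = 50974$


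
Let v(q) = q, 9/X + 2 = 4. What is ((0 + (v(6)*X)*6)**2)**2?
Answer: 688747536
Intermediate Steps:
X = 9/2 (X = 9/(-2 + 4) = 9/2 ≈ 4.5000)
((0 + (v(6)*X)*6)**2)**2 = ((0 + (6*(9/2))*6)**2)**2 = ((0 + 27*6)**2)**2 = ((0 + 162)**2)**2 = (162**2)**2 = 26244**2 = 688747536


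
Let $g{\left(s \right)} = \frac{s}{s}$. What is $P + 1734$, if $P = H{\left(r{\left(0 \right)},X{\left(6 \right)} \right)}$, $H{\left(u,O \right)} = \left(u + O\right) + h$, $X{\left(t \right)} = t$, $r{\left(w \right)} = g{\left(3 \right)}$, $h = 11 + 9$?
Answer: $1761$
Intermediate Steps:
$g{\left(s \right)} = 1$
$h = 20$
$r{\left(w \right)} = 1$
$H{\left(u,O \right)} = 20 + O + u$ ($H{\left(u,O \right)} = \left(u + O\right) + 20 = \left(O + u\right) + 20 = 20 + O + u$)
$P = 27$ ($P = 20 + 6 + 1 = 27$)
$P + 1734 = 27 + 1734 = 1761$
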